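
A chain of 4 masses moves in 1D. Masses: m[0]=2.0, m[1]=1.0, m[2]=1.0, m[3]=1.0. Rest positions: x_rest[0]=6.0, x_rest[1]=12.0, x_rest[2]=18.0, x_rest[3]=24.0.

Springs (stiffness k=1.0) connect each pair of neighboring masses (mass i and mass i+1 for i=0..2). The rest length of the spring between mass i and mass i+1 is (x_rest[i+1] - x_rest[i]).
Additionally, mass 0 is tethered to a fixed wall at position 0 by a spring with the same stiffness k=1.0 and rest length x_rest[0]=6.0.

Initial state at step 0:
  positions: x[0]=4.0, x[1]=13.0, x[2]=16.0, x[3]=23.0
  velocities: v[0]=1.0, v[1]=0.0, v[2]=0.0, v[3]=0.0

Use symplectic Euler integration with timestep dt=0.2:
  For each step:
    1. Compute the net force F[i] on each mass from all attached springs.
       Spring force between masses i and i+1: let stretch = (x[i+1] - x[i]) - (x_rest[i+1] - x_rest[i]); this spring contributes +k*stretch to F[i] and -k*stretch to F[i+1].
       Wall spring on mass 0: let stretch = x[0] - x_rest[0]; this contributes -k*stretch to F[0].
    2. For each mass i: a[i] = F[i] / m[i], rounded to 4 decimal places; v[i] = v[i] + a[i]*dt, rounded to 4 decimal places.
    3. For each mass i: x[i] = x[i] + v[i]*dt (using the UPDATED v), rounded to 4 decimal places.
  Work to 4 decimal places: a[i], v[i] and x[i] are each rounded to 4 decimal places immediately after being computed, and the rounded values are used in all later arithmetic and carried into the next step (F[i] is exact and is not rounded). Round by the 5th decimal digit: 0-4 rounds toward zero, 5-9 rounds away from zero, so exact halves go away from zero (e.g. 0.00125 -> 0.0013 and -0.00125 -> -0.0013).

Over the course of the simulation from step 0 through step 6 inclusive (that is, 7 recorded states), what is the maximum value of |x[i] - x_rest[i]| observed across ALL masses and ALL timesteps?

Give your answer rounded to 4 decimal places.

Step 0: x=[4.0000 13.0000 16.0000 23.0000] v=[1.0000 0.0000 0.0000 0.0000]
Step 1: x=[4.3000 12.7600 16.1600 22.9600] v=[1.5000 -1.2000 0.8000 -0.2000]
Step 2: x=[4.6832 12.3176 16.4560 22.8880] v=[1.9160 -2.2120 1.4800 -0.3600]
Step 3: x=[5.1254 11.7354 16.8437 22.7987] v=[2.2111 -2.9112 1.9387 -0.4464]
Step 4: x=[5.5973 11.0931 17.2653 22.7112] v=[2.3596 -3.2115 2.1080 -0.4374]
Step 5: x=[6.0672 10.4779 17.6578 22.6459] v=[2.3494 -3.0762 1.9627 -0.3266]
Step 6: x=[6.5039 9.9734 17.9627 22.6211] v=[2.1837 -2.5224 1.5243 -0.1242]
Max displacement = 2.0266

Answer: 2.0266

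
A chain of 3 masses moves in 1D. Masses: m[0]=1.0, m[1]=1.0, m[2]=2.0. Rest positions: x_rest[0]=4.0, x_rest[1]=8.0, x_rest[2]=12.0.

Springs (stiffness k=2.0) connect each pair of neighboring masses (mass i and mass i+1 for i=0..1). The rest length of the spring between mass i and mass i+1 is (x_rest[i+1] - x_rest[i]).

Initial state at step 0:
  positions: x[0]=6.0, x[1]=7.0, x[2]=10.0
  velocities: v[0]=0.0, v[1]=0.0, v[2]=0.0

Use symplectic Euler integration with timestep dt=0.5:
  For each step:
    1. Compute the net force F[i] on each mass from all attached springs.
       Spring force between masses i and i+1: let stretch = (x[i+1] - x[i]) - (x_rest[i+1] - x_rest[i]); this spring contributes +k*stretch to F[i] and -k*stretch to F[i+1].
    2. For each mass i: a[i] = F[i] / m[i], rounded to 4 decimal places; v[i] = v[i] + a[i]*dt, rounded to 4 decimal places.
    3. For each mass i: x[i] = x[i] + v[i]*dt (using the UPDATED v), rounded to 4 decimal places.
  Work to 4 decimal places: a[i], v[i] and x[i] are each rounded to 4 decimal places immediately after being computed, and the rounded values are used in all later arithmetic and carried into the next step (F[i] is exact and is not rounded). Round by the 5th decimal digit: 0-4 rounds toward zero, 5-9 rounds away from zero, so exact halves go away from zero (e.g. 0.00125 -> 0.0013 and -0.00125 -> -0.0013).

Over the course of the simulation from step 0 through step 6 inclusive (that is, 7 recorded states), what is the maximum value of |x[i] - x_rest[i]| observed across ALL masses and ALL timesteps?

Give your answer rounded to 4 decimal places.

Step 0: x=[6.0000 7.0000 10.0000] v=[0.0000 0.0000 0.0000]
Step 1: x=[4.5000 8.0000 10.2500] v=[-3.0000 2.0000 0.5000]
Step 2: x=[2.7500 8.3750 10.9375] v=[-3.5000 0.7500 1.3750]
Step 3: x=[1.8125 7.2188 11.9844] v=[-1.8750 -2.3125 2.0938]
Step 4: x=[1.5782 5.7422 12.8399] v=[-0.4687 -2.9532 1.7110]
Step 5: x=[1.4259 5.7325 12.9210] v=[-0.3047 -0.0195 0.1622]
Step 6: x=[1.4269 7.1637 12.2050] v=[0.0019 2.8624 -1.4321]
Max displacement = 2.5741

Answer: 2.5741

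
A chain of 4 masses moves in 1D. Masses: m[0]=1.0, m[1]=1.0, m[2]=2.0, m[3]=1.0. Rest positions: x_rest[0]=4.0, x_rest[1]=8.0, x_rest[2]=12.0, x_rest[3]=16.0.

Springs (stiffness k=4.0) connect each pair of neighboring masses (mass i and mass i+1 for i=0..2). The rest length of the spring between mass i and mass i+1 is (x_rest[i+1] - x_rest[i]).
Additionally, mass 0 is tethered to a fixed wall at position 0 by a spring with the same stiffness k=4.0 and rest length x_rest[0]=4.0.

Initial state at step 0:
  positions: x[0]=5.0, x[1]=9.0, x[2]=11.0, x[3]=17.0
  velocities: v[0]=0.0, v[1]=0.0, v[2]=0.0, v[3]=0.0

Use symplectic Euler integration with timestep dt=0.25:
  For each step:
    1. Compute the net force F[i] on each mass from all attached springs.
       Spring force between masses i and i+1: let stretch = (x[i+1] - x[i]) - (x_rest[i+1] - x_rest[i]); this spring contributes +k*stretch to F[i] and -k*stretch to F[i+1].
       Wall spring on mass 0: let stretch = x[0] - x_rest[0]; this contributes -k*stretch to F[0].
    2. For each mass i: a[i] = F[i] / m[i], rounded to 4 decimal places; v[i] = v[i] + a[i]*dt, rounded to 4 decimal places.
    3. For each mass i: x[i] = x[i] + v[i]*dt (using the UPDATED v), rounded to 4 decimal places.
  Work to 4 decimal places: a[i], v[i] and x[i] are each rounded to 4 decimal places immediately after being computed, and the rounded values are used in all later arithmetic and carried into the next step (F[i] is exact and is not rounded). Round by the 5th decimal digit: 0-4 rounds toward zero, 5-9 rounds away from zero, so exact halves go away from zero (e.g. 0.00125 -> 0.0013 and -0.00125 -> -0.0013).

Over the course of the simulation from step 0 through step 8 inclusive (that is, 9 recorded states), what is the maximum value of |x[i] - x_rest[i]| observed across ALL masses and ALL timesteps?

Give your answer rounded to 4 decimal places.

Answer: 1.3188

Derivation:
Step 0: x=[5.0000 9.0000 11.0000 17.0000] v=[0.0000 0.0000 0.0000 0.0000]
Step 1: x=[4.7500 8.5000 11.5000 16.5000] v=[-1.0000 -2.0000 2.0000 -2.0000]
Step 2: x=[4.2500 7.8125 12.2500 15.7500] v=[-2.0000 -2.7500 3.0000 -3.0000]
Step 3: x=[3.5781 7.3438 12.8828 15.1250] v=[-2.6875 -1.8750 2.5313 -2.5000]
Step 4: x=[2.9531 7.3184 13.1035 14.9395] v=[-2.4999 -0.1017 0.8829 -0.7422]
Step 5: x=[2.6812 7.6479 12.8306 15.2950] v=[-1.0877 1.3181 -1.0917 1.4218]
Step 6: x=[2.9807 8.0314 12.2179 16.0344] v=[1.1978 1.5341 -2.4509 2.9574]
Step 7: x=[3.7977 8.1989 11.5589 16.8196] v=[3.2678 0.6699 -2.6359 3.1409]
Step 8: x=[4.7655 8.1061 11.1375 17.2897] v=[3.8713 -0.3713 -1.6856 1.8802]
Max displacement = 1.3188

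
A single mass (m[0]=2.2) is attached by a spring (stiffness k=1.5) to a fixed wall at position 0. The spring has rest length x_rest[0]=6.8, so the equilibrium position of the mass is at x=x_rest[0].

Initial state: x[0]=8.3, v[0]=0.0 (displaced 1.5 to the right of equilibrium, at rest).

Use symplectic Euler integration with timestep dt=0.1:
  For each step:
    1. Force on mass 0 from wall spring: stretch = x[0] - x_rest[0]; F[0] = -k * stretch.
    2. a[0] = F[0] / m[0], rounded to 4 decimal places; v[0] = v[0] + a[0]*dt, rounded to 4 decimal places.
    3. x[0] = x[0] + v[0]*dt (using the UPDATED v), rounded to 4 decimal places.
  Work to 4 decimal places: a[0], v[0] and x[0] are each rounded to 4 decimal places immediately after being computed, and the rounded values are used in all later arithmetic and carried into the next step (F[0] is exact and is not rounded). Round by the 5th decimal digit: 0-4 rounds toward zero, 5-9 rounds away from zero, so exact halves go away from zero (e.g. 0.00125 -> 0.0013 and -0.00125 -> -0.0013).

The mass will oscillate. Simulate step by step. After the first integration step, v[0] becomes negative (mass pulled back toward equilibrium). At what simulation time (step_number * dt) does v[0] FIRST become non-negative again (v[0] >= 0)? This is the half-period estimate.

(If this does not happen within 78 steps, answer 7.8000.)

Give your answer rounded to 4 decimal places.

Step 0: x=[8.3000] v=[0.0000]
Step 1: x=[8.2898] v=[-0.1023]
Step 2: x=[8.2694] v=[-0.2039]
Step 3: x=[8.2390] v=[-0.3041]
Step 4: x=[8.1988] v=[-0.4022]
Step 5: x=[8.1490] v=[-0.4976]
Step 6: x=[8.0900] v=[-0.5896]
Step 7: x=[8.0222] v=[-0.6776]
Step 8: x=[7.9461] v=[-0.7609]
Step 9: x=[7.8622] v=[-0.8390]
Step 10: x=[7.7711] v=[-0.9114]
Step 11: x=[7.6733] v=[-0.9776]
Step 12: x=[7.5696] v=[-1.0371]
Step 13: x=[7.4606] v=[-1.0896]
Step 14: x=[7.3471] v=[-1.1346]
Step 15: x=[7.2299] v=[-1.1719]
Step 16: x=[7.1098] v=[-1.2012]
Step 17: x=[6.9876] v=[-1.2223]
Step 18: x=[6.8641] v=[-1.2351]
Step 19: x=[6.7402] v=[-1.2395]
Step 20: x=[6.6167] v=[-1.2354]
Step 21: x=[6.4944] v=[-1.2229]
Step 22: x=[6.3742] v=[-1.2021]
Step 23: x=[6.2569] v=[-1.1731]
Step 24: x=[6.1433] v=[-1.1361]
Step 25: x=[6.0342] v=[-1.0913]
Step 26: x=[5.9303] v=[-1.0391]
Step 27: x=[5.8323] v=[-0.9798]
Step 28: x=[5.7409] v=[-0.9138]
Step 29: x=[5.6567] v=[-0.8416]
Step 30: x=[5.5803] v=[-0.7637]
Step 31: x=[5.5123] v=[-0.6805]
Step 32: x=[5.4530] v=[-0.5927]
Step 33: x=[5.4029] v=[-0.5009]
Step 34: x=[5.3623] v=[-0.4056]
Step 35: x=[5.3315] v=[-0.3076]
Step 36: x=[5.3108] v=[-0.2075]
Step 37: x=[5.3002] v=[-0.1060]
Step 38: x=[5.2998] v=[-0.0037]
Step 39: x=[5.3097] v=[0.0986]
First v>=0 after going negative at step 39, time=3.9000

Answer: 3.9000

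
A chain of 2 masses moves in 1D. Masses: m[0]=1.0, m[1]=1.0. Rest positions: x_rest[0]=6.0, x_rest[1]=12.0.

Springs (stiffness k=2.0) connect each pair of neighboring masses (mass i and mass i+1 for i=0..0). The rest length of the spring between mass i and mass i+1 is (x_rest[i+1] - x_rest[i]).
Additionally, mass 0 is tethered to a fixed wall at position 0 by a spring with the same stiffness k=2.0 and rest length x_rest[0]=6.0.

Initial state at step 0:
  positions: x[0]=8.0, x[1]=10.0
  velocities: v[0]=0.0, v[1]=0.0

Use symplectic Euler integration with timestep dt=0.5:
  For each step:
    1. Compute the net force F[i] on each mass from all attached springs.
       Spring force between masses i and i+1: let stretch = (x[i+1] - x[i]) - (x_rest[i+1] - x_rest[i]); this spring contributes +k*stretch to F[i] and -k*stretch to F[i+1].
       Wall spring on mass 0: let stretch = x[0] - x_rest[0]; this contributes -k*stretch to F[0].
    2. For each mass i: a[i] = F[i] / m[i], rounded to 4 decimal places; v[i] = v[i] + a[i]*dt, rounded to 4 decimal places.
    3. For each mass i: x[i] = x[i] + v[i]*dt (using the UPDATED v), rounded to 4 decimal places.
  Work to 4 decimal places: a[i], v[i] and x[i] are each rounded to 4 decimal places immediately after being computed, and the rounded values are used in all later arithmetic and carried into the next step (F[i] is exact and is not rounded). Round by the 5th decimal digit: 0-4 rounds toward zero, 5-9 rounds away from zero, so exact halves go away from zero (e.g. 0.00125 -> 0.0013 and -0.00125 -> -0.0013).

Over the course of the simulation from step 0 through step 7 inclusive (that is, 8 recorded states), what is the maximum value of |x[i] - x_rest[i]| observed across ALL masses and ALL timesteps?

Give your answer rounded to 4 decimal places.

Step 0: x=[8.0000 10.0000] v=[0.0000 0.0000]
Step 1: x=[5.0000 12.0000] v=[-6.0000 4.0000]
Step 2: x=[3.0000 13.5000] v=[-4.0000 3.0000]
Step 3: x=[4.7500 12.7500] v=[3.5000 -1.5000]
Step 4: x=[8.1250 11.0000] v=[6.7500 -3.5000]
Step 5: x=[8.8750 10.8125] v=[1.5000 -0.3750]
Step 6: x=[6.1563 12.6563] v=[-5.4375 3.6875]
Step 7: x=[3.6094 14.2501] v=[-5.0938 3.1875]
Max displacement = 3.0000

Answer: 3.0000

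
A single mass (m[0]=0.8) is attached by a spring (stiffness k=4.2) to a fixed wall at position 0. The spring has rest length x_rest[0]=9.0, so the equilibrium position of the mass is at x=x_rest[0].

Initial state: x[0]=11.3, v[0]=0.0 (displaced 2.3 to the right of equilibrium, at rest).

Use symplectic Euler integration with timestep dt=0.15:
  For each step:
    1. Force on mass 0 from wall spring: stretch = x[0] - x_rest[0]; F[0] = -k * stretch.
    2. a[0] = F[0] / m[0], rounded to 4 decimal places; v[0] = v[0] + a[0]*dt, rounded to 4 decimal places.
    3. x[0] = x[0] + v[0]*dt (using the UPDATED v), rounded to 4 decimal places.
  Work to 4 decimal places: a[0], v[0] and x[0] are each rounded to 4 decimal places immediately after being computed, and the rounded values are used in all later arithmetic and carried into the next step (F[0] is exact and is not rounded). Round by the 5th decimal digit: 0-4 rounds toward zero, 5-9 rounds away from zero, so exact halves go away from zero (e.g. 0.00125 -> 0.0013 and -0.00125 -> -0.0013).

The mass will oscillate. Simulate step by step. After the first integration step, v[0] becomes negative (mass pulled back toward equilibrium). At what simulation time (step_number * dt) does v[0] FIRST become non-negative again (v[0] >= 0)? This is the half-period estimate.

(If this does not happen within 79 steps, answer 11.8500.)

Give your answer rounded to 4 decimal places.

Step 0: x=[11.3000] v=[0.0000]
Step 1: x=[11.0283] v=[-1.8113]
Step 2: x=[10.5170] v=[-3.4086]
Step 3: x=[9.8265] v=[-4.6032]
Step 4: x=[9.0384] v=[-5.2541]
Step 5: x=[8.2458] v=[-5.2843]
Step 6: x=[7.5422] v=[-4.6904]
Step 7: x=[7.0108] v=[-3.5424]
Step 8: x=[6.7144] v=[-1.9759]
Step 9: x=[6.6880] v=[-0.1760]
Step 10: x=[6.9347] v=[1.6447]
First v>=0 after going negative at step 10, time=1.5000

Answer: 1.5000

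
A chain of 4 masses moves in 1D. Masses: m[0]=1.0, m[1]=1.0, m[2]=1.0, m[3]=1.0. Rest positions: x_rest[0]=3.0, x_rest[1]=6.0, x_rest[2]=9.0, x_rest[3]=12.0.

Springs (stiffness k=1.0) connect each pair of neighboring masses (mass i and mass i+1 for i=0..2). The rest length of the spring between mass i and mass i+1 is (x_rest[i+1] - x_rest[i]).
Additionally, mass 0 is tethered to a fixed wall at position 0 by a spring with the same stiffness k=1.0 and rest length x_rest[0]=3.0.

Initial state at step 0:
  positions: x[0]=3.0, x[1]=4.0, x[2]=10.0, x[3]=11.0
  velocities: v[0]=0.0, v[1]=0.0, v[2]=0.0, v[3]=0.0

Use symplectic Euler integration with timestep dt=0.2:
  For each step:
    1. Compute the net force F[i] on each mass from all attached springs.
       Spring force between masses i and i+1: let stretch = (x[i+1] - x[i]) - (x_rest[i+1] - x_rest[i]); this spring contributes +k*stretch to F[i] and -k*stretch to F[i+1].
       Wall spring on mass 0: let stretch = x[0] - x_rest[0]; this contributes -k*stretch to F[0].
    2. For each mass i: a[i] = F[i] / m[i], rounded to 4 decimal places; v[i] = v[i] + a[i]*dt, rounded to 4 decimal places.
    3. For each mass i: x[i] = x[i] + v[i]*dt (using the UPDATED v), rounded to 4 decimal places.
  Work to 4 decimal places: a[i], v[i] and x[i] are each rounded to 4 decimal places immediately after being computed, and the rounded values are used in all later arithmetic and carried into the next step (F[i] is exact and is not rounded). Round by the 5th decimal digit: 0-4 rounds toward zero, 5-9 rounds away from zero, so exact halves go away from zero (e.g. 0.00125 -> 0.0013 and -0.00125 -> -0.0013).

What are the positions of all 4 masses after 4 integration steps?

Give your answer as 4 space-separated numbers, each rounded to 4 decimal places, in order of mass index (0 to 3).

Answer: 2.4007 5.6183 8.3825 11.6425

Derivation:
Step 0: x=[3.0000 4.0000 10.0000 11.0000] v=[0.0000 0.0000 0.0000 0.0000]
Step 1: x=[2.9200 4.2000 9.8000 11.0800] v=[-0.4000 1.0000 -1.0000 0.4000]
Step 2: x=[2.7744 4.5728 9.4272 11.2288] v=[-0.7280 1.8640 -1.8640 0.7440]
Step 3: x=[2.5898 5.0678 8.9323 11.4255] v=[-0.9232 2.4752 -2.4746 0.9837]
Step 4: x=[2.4007 5.6183 8.3825 11.6425] v=[-0.9456 2.7525 -2.7489 1.0851]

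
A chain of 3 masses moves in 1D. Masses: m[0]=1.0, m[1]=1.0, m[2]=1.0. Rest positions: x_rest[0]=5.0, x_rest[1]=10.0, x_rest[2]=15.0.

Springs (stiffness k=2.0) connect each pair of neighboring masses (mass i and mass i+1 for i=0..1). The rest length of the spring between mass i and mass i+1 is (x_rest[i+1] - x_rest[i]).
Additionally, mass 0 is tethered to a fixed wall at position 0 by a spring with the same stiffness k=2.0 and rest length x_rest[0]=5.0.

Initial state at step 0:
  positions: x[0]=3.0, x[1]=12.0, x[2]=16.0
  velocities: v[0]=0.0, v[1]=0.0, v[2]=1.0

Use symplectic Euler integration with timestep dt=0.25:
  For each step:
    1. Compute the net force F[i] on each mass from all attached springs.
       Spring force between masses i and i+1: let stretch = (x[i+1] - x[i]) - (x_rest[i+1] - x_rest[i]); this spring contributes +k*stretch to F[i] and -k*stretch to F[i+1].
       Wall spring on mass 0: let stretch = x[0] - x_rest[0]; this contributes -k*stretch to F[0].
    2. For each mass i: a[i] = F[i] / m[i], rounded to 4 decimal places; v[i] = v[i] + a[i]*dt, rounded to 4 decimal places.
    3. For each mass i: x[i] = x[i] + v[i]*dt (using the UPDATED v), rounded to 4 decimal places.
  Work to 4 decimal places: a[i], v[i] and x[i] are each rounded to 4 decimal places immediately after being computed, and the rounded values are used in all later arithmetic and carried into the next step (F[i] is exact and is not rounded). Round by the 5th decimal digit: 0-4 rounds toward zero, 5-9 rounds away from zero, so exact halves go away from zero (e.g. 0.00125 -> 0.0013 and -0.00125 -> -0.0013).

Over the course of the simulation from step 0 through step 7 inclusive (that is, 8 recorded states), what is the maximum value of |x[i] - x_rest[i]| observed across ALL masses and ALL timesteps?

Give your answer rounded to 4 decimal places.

Step 0: x=[3.0000 12.0000 16.0000] v=[0.0000 0.0000 1.0000]
Step 1: x=[3.7500 11.3750 16.3750] v=[3.0000 -2.5000 1.5000]
Step 2: x=[4.9844 10.4219 16.7500] v=[4.9375 -3.8125 1.5000]
Step 3: x=[6.2754 9.5801 16.9590] v=[5.1641 -3.3672 0.8360]
Step 4: x=[7.1951 9.2476 16.8706] v=[3.6788 -1.3301 -0.3535]
Step 5: x=[7.4720 9.6114 16.4544] v=[1.1075 1.4552 -1.6650]
Step 6: x=[7.0823 10.5632 15.8078] v=[-1.5588 3.8070 -2.5865]
Step 7: x=[6.2424 11.7354 15.1306] v=[-3.3595 4.6889 -2.7088]
Max displacement = 2.4720

Answer: 2.4720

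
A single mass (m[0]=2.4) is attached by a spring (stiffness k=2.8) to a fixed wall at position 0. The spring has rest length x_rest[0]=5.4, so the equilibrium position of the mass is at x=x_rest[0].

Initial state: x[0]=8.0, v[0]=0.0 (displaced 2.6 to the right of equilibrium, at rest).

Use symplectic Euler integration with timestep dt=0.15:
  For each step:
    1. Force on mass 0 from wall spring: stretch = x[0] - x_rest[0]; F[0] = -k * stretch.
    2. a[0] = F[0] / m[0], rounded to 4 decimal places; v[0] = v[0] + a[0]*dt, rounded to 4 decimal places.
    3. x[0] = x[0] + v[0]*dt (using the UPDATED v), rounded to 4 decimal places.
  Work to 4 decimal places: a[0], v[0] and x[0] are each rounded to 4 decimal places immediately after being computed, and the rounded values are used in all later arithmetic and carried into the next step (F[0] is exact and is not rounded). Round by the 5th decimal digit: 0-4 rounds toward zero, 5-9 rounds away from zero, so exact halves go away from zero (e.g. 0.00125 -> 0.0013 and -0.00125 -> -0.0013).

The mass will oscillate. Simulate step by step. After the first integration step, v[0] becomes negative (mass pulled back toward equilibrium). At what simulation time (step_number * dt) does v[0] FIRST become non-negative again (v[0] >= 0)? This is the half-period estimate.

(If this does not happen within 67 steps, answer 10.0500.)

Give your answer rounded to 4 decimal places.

Answer: 3.0000

Derivation:
Step 0: x=[8.0000] v=[0.0000]
Step 1: x=[7.9318] v=[-0.4550]
Step 2: x=[7.7971] v=[-0.8981]
Step 3: x=[7.5995] v=[-1.3176]
Step 4: x=[7.3441] v=[-1.7025]
Step 5: x=[7.0377] v=[-2.0427]
Step 6: x=[6.6883] v=[-2.3293]
Step 7: x=[6.3051] v=[-2.5548]
Step 8: x=[5.8981] v=[-2.7132]
Step 9: x=[5.4780] v=[-2.8004]
Step 10: x=[5.0559] v=[-2.8141]
Step 11: x=[4.6428] v=[-2.7539]
Step 12: x=[4.2496] v=[-2.6214]
Step 13: x=[3.8866] v=[-2.4201]
Step 14: x=[3.5633] v=[-2.1553]
Step 15: x=[3.2882] v=[-1.8339]
Step 16: x=[3.0686] v=[-1.4643]
Step 17: x=[2.9102] v=[-1.0563]
Step 18: x=[2.8171] v=[-0.6206]
Step 19: x=[2.7918] v=[-0.1686]
Step 20: x=[2.8350] v=[0.2878]
First v>=0 after going negative at step 20, time=3.0000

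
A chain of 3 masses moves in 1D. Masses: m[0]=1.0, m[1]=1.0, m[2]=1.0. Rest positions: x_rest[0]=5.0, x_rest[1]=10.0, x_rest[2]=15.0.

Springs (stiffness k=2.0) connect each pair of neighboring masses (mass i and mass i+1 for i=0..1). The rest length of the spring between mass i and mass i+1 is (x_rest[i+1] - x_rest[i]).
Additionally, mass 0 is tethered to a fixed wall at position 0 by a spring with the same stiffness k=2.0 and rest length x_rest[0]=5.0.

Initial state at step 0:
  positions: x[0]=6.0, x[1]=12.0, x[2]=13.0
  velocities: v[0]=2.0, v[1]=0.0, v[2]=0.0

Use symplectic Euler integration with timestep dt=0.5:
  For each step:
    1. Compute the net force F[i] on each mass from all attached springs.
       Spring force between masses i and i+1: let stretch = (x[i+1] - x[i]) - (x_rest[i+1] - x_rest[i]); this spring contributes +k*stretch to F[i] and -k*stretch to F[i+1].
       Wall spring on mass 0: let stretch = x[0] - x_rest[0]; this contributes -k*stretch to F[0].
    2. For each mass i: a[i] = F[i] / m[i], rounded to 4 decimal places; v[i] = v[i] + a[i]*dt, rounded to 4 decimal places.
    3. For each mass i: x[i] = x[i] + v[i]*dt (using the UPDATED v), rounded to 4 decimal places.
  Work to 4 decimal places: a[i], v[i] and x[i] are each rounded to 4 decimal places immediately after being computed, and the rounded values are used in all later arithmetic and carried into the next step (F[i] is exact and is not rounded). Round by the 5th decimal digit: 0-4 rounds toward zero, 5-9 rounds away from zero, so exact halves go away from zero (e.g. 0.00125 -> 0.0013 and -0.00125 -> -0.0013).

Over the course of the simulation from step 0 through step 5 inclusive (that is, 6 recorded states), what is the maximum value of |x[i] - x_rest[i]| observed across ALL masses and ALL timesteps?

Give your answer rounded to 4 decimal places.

Step 0: x=[6.0000 12.0000 13.0000] v=[2.0000 0.0000 0.0000]
Step 1: x=[7.0000 9.5000 15.0000] v=[2.0000 -5.0000 4.0000]
Step 2: x=[5.7500 8.5000 16.7500] v=[-2.5000 -2.0000 3.5000]
Step 3: x=[3.0000 10.2500 16.8750] v=[-5.5000 3.5000 0.2500]
Step 4: x=[2.3750 11.6875 16.1875] v=[-1.2500 2.8750 -1.3750]
Step 5: x=[5.2188 10.7188 15.7500] v=[5.6875 -1.9375 -0.8750]
Max displacement = 2.6250

Answer: 2.6250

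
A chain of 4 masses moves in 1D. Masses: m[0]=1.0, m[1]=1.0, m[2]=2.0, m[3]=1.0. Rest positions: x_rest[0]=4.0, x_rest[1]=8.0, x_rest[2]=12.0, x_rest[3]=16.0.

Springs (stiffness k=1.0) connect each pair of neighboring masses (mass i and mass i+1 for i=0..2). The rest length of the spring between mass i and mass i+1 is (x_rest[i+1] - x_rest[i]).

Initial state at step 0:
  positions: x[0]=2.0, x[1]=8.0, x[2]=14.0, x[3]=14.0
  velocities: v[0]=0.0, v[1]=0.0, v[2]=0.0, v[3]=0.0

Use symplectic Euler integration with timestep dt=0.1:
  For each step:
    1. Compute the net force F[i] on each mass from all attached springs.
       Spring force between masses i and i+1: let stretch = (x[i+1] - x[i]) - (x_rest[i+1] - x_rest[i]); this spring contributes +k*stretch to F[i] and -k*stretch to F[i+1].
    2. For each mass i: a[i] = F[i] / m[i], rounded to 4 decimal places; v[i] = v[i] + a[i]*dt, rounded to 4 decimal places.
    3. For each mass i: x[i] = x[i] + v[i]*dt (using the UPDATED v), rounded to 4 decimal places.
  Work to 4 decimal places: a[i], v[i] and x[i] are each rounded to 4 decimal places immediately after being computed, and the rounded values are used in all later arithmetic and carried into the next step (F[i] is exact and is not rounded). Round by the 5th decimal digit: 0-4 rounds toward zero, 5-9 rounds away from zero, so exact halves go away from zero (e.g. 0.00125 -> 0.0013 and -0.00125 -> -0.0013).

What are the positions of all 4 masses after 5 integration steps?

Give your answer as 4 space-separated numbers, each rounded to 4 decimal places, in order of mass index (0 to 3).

Step 0: x=[2.0000 8.0000 14.0000 14.0000] v=[0.0000 0.0000 0.0000 0.0000]
Step 1: x=[2.0200 8.0000 13.9700 14.0400] v=[0.2000 0.0000 -0.3000 0.4000]
Step 2: x=[2.0598 7.9999 13.9105 14.1193] v=[0.3980 -0.0010 -0.5950 0.7930]
Step 3: x=[2.1190 7.9995 13.8225 14.2365] v=[0.5920 -0.0040 -0.8801 1.1721]
Step 4: x=[2.1970 7.9985 13.7074 14.3896] v=[0.7801 -0.0098 -1.1506 1.5307]
Step 5: x=[2.2930 7.9966 13.5672 14.5759] v=[0.9603 -0.0191 -1.4019 1.8625]

Answer: 2.2930 7.9966 13.5672 14.5759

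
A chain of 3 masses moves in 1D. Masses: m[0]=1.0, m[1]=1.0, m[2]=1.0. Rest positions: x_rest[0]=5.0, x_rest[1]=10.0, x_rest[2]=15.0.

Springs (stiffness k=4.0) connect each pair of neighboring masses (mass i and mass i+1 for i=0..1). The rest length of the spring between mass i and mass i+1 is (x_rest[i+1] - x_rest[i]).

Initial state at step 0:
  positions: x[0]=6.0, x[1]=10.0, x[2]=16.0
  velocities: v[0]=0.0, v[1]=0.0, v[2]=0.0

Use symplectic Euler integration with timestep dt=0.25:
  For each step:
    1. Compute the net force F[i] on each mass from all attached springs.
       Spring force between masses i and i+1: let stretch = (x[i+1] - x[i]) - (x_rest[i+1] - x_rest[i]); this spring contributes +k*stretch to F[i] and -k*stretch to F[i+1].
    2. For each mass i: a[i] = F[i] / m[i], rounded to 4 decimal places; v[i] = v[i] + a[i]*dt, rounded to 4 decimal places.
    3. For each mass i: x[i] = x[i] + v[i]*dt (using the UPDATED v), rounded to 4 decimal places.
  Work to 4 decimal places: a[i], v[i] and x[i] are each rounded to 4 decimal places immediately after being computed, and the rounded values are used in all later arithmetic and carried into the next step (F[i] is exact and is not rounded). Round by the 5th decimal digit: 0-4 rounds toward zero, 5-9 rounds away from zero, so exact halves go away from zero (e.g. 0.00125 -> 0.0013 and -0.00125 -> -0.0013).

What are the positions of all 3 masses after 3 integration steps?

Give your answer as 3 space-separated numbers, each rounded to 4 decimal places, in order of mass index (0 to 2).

Answer: 5.2969 11.4063 15.2969

Derivation:
Step 0: x=[6.0000 10.0000 16.0000] v=[0.0000 0.0000 0.0000]
Step 1: x=[5.7500 10.5000 15.7500] v=[-1.0000 2.0000 -1.0000]
Step 2: x=[5.4375 11.1250 15.4375] v=[-1.2500 2.5000 -1.2500]
Step 3: x=[5.2969 11.4063 15.2969] v=[-0.5625 1.1250 -0.5625]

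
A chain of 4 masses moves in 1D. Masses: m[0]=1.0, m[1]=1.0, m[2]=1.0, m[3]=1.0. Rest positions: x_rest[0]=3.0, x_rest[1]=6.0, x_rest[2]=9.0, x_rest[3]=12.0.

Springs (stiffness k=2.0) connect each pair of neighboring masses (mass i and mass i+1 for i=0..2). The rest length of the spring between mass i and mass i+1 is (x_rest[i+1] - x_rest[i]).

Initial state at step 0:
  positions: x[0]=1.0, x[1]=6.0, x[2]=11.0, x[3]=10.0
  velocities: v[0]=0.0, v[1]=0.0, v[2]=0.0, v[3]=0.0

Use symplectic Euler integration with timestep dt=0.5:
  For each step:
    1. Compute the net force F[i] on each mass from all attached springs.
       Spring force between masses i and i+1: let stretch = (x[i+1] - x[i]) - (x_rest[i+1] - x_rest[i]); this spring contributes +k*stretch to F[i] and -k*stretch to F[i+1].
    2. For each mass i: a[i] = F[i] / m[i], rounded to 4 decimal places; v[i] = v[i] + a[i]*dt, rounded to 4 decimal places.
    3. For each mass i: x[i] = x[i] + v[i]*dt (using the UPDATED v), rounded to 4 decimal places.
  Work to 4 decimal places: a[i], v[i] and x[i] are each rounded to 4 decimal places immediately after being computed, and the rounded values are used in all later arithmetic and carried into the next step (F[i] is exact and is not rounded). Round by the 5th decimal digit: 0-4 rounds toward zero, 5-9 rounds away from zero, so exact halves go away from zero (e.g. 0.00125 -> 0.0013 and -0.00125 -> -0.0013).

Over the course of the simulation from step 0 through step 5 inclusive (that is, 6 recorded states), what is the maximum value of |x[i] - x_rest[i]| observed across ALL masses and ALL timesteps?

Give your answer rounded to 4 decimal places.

Answer: 3.0000

Derivation:
Step 0: x=[1.0000 6.0000 11.0000 10.0000] v=[0.0000 0.0000 0.0000 0.0000]
Step 1: x=[2.0000 6.0000 8.0000 12.0000] v=[2.0000 0.0000 -6.0000 4.0000]
Step 2: x=[3.5000 5.0000 6.0000 13.5000] v=[3.0000 -2.0000 -4.0000 3.0000]
Step 3: x=[4.2500 3.7500 7.2500 12.7500] v=[1.5000 -2.5000 2.5000 -1.5000]
Step 4: x=[3.2500 4.5000 9.5000 10.7500] v=[-2.0000 1.5000 4.5000 -4.0000]
Step 5: x=[1.3750 7.1250 9.8750 9.6250] v=[-3.7500 5.2500 0.7500 -2.2500]
Max displacement = 3.0000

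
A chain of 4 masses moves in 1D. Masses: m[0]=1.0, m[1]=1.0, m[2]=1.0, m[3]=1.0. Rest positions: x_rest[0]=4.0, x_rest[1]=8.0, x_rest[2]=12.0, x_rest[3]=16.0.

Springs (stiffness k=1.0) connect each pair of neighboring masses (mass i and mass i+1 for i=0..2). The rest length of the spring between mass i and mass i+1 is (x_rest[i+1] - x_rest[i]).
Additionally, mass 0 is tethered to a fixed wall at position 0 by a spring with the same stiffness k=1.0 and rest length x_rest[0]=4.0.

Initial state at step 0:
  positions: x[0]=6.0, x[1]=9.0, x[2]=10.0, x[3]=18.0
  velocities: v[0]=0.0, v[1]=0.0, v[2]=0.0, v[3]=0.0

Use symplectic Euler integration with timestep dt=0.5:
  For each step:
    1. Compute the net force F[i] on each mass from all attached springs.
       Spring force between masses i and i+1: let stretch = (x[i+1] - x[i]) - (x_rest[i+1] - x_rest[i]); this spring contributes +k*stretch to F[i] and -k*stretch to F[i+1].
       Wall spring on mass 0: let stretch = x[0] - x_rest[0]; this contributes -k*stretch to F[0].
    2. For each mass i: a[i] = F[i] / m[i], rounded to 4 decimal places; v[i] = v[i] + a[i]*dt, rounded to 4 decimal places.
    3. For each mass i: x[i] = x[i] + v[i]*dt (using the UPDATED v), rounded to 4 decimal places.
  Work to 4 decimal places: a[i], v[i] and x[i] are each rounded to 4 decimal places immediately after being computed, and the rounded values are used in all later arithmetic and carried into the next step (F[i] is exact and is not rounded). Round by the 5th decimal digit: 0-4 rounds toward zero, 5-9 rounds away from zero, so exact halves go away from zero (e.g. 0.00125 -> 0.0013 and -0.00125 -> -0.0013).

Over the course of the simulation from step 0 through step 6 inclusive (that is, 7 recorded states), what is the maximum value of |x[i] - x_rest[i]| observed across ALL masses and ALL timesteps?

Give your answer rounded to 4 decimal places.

Answer: 3.1719

Derivation:
Step 0: x=[6.0000 9.0000 10.0000 18.0000] v=[0.0000 0.0000 0.0000 0.0000]
Step 1: x=[5.2500 8.5000 11.7500 17.0000] v=[-1.5000 -1.0000 3.5000 -2.0000]
Step 2: x=[4.0000 8.0000 14.0000 15.6875] v=[-2.5000 -1.0000 4.5000 -2.6250]
Step 3: x=[2.7500 8.0000 15.1719 14.9531] v=[-2.5000 0.0000 2.3438 -1.4688]
Step 4: x=[2.1250 8.4805 14.4961 15.2734] v=[-1.2500 0.9610 -1.3516 0.6406]
Step 5: x=[2.5577 8.8761 12.5107 16.3994] v=[0.8653 0.7911 -3.9708 2.2520]
Step 6: x=[3.9306 8.6007 10.5888 17.5533] v=[2.7457 -0.5508 -3.8438 2.3077]
Max displacement = 3.1719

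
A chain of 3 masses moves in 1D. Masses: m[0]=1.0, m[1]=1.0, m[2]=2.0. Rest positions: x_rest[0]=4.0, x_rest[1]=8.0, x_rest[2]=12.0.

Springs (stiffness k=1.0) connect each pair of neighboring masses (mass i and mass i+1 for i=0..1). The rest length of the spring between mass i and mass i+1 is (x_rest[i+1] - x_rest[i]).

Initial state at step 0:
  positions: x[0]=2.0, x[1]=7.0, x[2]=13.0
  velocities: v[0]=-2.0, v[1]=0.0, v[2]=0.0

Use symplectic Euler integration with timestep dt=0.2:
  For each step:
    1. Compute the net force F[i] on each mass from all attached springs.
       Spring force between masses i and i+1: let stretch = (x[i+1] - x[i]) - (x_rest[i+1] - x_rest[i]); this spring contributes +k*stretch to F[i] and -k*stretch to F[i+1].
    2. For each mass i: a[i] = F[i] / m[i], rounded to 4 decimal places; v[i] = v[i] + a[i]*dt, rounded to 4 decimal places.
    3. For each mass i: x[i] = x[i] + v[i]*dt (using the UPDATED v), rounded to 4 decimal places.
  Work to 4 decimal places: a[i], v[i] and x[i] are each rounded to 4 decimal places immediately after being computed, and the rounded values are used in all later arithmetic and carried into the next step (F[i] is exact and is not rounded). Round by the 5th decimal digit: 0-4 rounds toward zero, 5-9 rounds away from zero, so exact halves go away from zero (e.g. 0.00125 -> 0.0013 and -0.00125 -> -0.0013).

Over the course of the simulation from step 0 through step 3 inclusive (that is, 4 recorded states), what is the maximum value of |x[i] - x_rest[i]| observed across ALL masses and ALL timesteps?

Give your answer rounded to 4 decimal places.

Step 0: x=[2.0000 7.0000 13.0000] v=[-2.0000 0.0000 0.0000]
Step 1: x=[1.6400 7.0400 12.9600] v=[-1.8000 0.2000 -0.2000]
Step 2: x=[1.3360 7.1008 12.8816] v=[-1.5200 0.3040 -0.3920]
Step 3: x=[1.1026 7.1622 12.7676] v=[-1.1670 0.3072 -0.5701]
Max displacement = 2.8974

Answer: 2.8974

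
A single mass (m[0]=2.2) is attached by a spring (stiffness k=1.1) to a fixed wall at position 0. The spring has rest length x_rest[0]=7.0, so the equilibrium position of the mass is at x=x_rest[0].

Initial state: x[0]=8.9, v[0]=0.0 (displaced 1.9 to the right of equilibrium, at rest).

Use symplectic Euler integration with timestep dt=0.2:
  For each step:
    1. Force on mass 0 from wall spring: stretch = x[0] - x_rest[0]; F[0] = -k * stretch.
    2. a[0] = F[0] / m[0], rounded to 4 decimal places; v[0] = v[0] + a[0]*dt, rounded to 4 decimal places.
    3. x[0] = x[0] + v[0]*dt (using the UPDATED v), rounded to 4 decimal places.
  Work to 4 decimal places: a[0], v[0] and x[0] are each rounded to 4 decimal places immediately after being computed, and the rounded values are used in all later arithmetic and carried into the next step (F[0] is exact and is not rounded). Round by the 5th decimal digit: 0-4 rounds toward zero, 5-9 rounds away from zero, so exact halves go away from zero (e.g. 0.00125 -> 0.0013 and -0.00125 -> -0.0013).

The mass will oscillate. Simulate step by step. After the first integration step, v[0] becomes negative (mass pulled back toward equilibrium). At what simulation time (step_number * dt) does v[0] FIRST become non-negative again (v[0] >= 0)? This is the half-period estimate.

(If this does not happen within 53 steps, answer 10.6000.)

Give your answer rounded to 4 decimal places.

Step 0: x=[8.9000] v=[0.0000]
Step 1: x=[8.8620] v=[-0.1900]
Step 2: x=[8.7868] v=[-0.3762]
Step 3: x=[8.6758] v=[-0.5549]
Step 4: x=[8.5313] v=[-0.7225]
Step 5: x=[8.3562] v=[-0.8756]
Step 6: x=[8.1540] v=[-1.0112]
Step 7: x=[7.9287] v=[-1.1266]
Step 8: x=[7.6848] v=[-1.2195]
Step 9: x=[7.4272] v=[-1.2880]
Step 10: x=[7.1611] v=[-1.3307]
Step 11: x=[6.8917] v=[-1.3468]
Step 12: x=[6.6245] v=[-1.3360]
Step 13: x=[6.3648] v=[-1.2984]
Step 14: x=[6.1178] v=[-1.2349]
Step 15: x=[5.8885] v=[-1.1467]
Step 16: x=[5.6814] v=[-1.0355]
Step 17: x=[5.5007] v=[-0.9036]
Step 18: x=[5.3500] v=[-0.7537]
Step 19: x=[5.2323] v=[-0.5887]
Step 20: x=[5.1499] v=[-0.4119]
Step 21: x=[5.1045] v=[-0.2269]
Step 22: x=[5.0970] v=[-0.0373]
Step 23: x=[5.1276] v=[0.1530]
First v>=0 after going negative at step 23, time=4.6000

Answer: 4.6000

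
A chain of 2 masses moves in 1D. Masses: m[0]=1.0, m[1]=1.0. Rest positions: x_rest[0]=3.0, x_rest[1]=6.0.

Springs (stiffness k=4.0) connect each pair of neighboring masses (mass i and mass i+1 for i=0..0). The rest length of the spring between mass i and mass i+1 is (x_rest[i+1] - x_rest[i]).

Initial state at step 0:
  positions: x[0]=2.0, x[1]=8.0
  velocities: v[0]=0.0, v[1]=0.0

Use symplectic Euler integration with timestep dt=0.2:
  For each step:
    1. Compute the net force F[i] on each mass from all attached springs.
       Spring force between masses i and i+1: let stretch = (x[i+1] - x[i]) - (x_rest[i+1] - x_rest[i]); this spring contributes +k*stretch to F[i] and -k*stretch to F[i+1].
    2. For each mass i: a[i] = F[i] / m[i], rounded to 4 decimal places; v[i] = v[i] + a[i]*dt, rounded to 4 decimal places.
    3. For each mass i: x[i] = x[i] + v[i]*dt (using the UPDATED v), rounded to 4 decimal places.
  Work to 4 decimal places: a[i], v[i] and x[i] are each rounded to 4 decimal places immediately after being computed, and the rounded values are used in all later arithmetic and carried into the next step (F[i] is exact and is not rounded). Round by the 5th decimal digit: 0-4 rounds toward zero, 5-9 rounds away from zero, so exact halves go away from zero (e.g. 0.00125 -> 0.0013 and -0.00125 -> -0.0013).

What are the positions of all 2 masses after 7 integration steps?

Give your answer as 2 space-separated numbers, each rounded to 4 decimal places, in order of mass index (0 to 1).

Answer: 4.1249 5.8751

Derivation:
Step 0: x=[2.0000 8.0000] v=[0.0000 0.0000]
Step 1: x=[2.4800 7.5200] v=[2.4000 -2.4000]
Step 2: x=[3.2864 6.7136] v=[4.0320 -4.0320]
Step 3: x=[4.1612 5.8388] v=[4.3738 -4.3738]
Step 4: x=[4.8244 5.1756] v=[3.3159 -3.3159]
Step 5: x=[5.0638 4.9362] v=[1.1969 -1.1969]
Step 6: x=[4.8028 5.1972] v=[-1.3052 1.3052]
Step 7: x=[4.1249 5.8751] v=[-3.3897 3.3897]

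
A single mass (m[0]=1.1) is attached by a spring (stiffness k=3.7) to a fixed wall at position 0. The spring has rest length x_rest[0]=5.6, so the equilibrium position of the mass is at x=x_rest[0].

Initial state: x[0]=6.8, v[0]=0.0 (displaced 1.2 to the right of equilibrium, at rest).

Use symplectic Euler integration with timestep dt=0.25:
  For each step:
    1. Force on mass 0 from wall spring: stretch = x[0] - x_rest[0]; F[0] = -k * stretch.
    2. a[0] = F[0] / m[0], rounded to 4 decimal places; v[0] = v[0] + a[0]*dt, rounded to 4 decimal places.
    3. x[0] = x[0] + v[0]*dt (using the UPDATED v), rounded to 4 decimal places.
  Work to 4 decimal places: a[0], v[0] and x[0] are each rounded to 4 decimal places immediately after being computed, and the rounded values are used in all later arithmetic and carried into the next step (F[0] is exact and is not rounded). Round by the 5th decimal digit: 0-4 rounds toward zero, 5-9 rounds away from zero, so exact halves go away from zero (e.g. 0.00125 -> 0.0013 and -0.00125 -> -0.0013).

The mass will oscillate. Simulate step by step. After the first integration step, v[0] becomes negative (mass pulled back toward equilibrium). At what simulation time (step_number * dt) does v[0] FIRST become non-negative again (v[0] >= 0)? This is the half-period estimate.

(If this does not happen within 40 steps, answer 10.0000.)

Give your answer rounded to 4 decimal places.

Answer: 1.7500

Derivation:
Step 0: x=[6.8000] v=[0.0000]
Step 1: x=[6.5477] v=[-1.0091]
Step 2: x=[6.0962] v=[-1.8060]
Step 3: x=[5.5404] v=[-2.2233]
Step 4: x=[4.9971] v=[-2.1732]
Step 5: x=[4.5806] v=[-1.6662]
Step 6: x=[4.3784] v=[-0.8090]
Step 7: x=[4.4330] v=[0.2183]
First v>=0 after going negative at step 7, time=1.7500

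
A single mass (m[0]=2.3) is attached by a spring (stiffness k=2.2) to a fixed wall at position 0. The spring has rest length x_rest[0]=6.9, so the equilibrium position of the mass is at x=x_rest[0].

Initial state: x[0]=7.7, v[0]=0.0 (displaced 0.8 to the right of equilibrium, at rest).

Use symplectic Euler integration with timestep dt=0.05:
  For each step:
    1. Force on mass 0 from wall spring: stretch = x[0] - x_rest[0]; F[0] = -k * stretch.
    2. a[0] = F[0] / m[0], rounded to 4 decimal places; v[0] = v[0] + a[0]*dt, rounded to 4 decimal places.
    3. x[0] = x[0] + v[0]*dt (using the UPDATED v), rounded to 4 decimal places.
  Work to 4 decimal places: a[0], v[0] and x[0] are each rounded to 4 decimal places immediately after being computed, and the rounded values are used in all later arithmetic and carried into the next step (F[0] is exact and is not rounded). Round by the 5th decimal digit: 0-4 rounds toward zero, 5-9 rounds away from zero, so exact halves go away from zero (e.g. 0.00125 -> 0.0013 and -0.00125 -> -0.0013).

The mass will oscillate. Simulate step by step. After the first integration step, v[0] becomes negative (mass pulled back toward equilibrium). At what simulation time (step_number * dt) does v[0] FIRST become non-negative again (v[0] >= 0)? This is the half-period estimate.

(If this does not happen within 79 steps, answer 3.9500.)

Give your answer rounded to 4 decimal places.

Step 0: x=[7.7000] v=[0.0000]
Step 1: x=[7.6981] v=[-0.0383]
Step 2: x=[7.6943] v=[-0.0765]
Step 3: x=[7.6886] v=[-0.1145]
Step 4: x=[7.6810] v=[-0.1522]
Step 5: x=[7.6715] v=[-0.1896]
Step 6: x=[7.6602] v=[-0.2265]
Step 7: x=[7.6471] v=[-0.2629]
Step 8: x=[7.6322] v=[-0.2986]
Step 9: x=[7.6155] v=[-0.3336]
Step 10: x=[7.5971] v=[-0.3678]
Step 11: x=[7.5770] v=[-0.4011]
Step 12: x=[7.5553] v=[-0.4335]
Step 13: x=[7.5321] v=[-0.4648]
Step 14: x=[7.5074] v=[-0.4950]
Step 15: x=[7.4812] v=[-0.5241]
Step 16: x=[7.4536] v=[-0.5519]
Step 17: x=[7.4247] v=[-0.5784]
Step 18: x=[7.3945] v=[-0.6035]
Step 19: x=[7.3631] v=[-0.6272]
Step 20: x=[7.3306] v=[-0.6494]
Step 21: x=[7.2971] v=[-0.6700]
Step 22: x=[7.2627] v=[-0.6890]
Step 23: x=[7.2274] v=[-0.7063]
Step 24: x=[7.1913] v=[-0.7220]
Step 25: x=[7.1545] v=[-0.7359]
Step 26: x=[7.1171] v=[-0.7481]
Step 27: x=[7.0792] v=[-0.7585]
Step 28: x=[7.0408] v=[-0.7671]
Step 29: x=[7.0021] v=[-0.7738]
Step 30: x=[6.9632] v=[-0.7787]
Step 31: x=[6.9241] v=[-0.7817]
Step 32: x=[6.8850] v=[-0.7829]
Step 33: x=[6.8459] v=[-0.7822]
Step 34: x=[6.8069] v=[-0.7796]
Step 35: x=[6.7681] v=[-0.7751]
Step 36: x=[6.7297] v=[-0.7688]
Step 37: x=[6.6917] v=[-0.7607]
Step 38: x=[6.6542] v=[-0.7507]
Step 39: x=[6.6173] v=[-0.7389]
Step 40: x=[6.5810] v=[-0.7254]
Step 41: x=[6.5455] v=[-0.7101]
Step 42: x=[6.5108] v=[-0.6931]
Step 43: x=[6.4771] v=[-0.6745]
Step 44: x=[6.4444] v=[-0.6543]
Step 45: x=[6.4128] v=[-0.6325]
Step 46: x=[6.3823] v=[-0.6092]
Step 47: x=[6.3531] v=[-0.5844]
Step 48: x=[6.3252] v=[-0.5582]
Step 49: x=[6.2987] v=[-0.5307]
Step 50: x=[6.2736] v=[-0.5019]
Step 51: x=[6.2500] v=[-0.4719]
Step 52: x=[6.2280] v=[-0.4408]
Step 53: x=[6.2076] v=[-0.4087]
Step 54: x=[6.1888] v=[-0.3756]
Step 55: x=[6.1717] v=[-0.3416]
Step 56: x=[6.1564] v=[-0.3068]
Step 57: x=[6.1428] v=[-0.2712]
Step 58: x=[6.1311] v=[-0.2350]
Step 59: x=[6.1212] v=[-0.1982]
Step 60: x=[6.1132] v=[-0.1610]
Step 61: x=[6.1070] v=[-0.1234]
Step 62: x=[6.1027] v=[-0.0855]
Step 63: x=[6.1003] v=[-0.0474]
Step 64: x=[6.0998] v=[-0.0092]
Step 65: x=[6.1013] v=[0.0291]
First v>=0 after going negative at step 65, time=3.2500

Answer: 3.2500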